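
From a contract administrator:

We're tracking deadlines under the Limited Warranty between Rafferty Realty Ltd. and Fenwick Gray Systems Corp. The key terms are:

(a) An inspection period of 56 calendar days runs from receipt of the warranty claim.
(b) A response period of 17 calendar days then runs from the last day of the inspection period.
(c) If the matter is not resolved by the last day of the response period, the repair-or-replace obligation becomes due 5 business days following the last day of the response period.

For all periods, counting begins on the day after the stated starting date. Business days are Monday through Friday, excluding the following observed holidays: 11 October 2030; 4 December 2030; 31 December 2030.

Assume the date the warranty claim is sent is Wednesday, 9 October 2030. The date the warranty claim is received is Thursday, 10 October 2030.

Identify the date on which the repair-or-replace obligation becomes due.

27 December 2030

The last day of the inspection period: 10 October 2030 + 56 days = 5 December 2030.
The last day of the response period: 5 December 2030 + 17 days = 22 December 2030.
The date on which the repair-or-replace obligation becomes due: counting 5 business days from Sunday, 22 December 2030 (Dec 23, Dec 24, Dec 25, Dec 26, Dec 27, skipping weekends) reaches Friday, 27 December 2030.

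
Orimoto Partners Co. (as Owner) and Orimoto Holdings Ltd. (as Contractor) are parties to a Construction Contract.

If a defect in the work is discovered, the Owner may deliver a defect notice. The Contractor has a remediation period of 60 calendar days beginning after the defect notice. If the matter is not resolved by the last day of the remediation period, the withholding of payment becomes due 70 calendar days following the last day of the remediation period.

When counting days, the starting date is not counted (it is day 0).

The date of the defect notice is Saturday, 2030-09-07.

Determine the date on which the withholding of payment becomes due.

2031-01-15

The last day of the remediation period: 60 calendar days after 2030-09-07 is 2030-11-06.
The date on which the withholding of payment becomes due: 2030-11-06 + 70 days = 2031-01-15.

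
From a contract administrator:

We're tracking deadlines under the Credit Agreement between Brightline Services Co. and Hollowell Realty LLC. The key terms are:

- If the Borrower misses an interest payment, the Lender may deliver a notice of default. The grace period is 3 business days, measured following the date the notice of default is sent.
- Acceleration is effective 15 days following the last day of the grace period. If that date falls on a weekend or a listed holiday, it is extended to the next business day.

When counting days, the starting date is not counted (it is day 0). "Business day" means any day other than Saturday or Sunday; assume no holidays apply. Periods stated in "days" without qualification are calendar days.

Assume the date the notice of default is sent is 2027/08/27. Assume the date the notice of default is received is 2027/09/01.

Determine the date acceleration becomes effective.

2027/09/16

The last day of the grace period: 3 business days after Friday, 2027/08/27, skipping weekends — Aug 30, Aug 31, Sep 1 — lands on Wednesday, 2027/09/01.
Adding 15 calendar days to 2027/09/01 gives 2027/09/16, which is the date acceleration becomes effective. 2027/09/16 is a Thursday, so no roll-forward applies.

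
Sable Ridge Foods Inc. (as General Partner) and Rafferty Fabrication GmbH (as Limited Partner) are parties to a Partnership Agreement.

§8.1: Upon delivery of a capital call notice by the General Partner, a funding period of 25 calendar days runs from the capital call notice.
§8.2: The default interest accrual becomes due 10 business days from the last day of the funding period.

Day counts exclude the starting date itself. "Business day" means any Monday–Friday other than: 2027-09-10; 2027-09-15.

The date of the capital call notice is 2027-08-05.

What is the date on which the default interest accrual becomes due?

2027-09-14

The last day of the funding period: 25 calendar days after 2027-08-05 is 2027-08-30.
The date on which the default interest accrual becomes due: 10 business days after Monday, 2027-08-30, skipping weekends and the listed holiday on Sep 10 — Aug 31, Sep 1, Sep 2, Sep 3, Sep 6, Sep 7, Sep 8, Sep 9, Sep 13, Sep 14 — lands on Tuesday, 2027-09-14.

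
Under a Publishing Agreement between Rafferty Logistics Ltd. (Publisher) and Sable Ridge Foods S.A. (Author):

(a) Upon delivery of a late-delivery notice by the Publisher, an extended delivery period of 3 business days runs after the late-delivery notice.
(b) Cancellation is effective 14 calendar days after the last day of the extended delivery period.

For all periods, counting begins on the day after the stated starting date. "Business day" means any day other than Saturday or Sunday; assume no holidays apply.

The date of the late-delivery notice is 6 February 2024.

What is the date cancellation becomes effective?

23 February 2024

From Tuesday, 6 February 2024, 3 business days (Feb 7, Feb 8, Feb 9, skipping weekends) brings us to Friday, 9 February 2024, which is the last day of the extended delivery period.
Adding 14 calendar days to 9 February 2024 gives 23 February 2024, which is the date cancellation becomes effective.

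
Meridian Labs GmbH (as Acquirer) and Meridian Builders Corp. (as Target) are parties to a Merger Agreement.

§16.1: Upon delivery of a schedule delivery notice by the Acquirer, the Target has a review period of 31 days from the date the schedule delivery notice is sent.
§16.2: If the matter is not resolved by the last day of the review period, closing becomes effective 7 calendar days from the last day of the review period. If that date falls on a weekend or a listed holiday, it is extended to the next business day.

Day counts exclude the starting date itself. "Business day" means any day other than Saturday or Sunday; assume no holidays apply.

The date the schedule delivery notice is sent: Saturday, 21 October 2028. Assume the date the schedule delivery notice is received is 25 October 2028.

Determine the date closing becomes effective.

28 November 2028

The last day of the review period: 31 calendar days after 21 October 2028 is 21 November 2028.
The date closing becomes effective: 7 calendar days after 21 November 2028 is 28 November 2028. 28 November 2028 is a Tuesday, so no roll-forward applies.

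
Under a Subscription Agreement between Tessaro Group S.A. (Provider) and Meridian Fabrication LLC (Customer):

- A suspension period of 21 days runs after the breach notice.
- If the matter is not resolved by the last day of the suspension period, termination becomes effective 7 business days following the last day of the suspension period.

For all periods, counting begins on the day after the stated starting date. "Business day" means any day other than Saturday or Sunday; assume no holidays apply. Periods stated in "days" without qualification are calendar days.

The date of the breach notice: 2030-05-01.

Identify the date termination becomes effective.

The last day of the suspension period: 2030-05-01 + 21 days = 2030-05-22.
From Wednesday, 2030-05-22, 7 business days (May 23, May 24, May 27, May 28, May 29, May 30, May 31, skipping weekends) brings us to Friday, 2030-05-31, which is the date termination becomes effective.

2030-05-31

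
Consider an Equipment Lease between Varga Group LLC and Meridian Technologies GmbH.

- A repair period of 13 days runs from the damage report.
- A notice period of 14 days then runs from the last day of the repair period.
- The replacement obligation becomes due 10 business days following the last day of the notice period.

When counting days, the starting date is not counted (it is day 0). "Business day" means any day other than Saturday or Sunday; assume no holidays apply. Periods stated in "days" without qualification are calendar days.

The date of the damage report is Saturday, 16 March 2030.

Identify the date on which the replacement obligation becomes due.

26 April 2030

The last day of the repair period: 16 March 2030 + 13 days = 29 March 2030.
The last day of the notice period: 29 March 2030 + 14 days = 12 April 2030.
From Friday, 12 April 2030, 10 business days (Apr 15, Apr 16, Apr 17, Apr 18, Apr 19, Apr 22, Apr 23, Apr 24, Apr 25, Apr 26, skipping weekends) brings us to Friday, 26 April 2030, which is the date on which the replacement obligation becomes due.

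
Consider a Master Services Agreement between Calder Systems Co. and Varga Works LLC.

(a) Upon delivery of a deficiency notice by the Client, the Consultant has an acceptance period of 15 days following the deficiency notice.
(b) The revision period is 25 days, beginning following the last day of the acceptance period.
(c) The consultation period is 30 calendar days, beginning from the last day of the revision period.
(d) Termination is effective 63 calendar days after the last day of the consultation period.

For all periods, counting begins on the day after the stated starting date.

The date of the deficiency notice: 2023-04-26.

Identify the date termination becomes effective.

Adding 15 calendar days to 2023-04-26 gives 2023-05-11, which is the last day of the acceptance period.
The last day of the revision period: 25 calendar days after 2023-05-11 is 2023-06-05.
Adding 30 calendar days to 2023-06-05 gives 2023-07-05, which is the last day of the consultation period.
Adding 63 calendar days to 2023-07-05 gives 2023-09-06, which is the date termination becomes effective.

2023-09-06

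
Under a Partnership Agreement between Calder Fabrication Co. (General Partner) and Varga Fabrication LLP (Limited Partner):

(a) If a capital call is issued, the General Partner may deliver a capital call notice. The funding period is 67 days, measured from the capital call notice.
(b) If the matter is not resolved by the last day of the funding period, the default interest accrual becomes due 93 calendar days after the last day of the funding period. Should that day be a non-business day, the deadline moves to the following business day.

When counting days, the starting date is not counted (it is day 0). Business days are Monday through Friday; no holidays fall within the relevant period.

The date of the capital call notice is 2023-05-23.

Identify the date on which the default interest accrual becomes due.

Adding 67 calendar days to 2023-05-23 gives 2023-07-29, which is the last day of the funding period.
The date on which the default interest accrual becomes due: 2023-07-29 + 93 days = 2023-10-30. 2023-10-30 is a Monday, so no roll-forward applies.

2023-10-30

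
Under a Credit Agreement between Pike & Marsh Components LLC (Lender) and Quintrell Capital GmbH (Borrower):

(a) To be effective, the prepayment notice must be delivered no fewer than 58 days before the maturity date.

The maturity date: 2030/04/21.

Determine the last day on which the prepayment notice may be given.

2030/02/22

2030/04/21 minus 58 days is 2030/02/22.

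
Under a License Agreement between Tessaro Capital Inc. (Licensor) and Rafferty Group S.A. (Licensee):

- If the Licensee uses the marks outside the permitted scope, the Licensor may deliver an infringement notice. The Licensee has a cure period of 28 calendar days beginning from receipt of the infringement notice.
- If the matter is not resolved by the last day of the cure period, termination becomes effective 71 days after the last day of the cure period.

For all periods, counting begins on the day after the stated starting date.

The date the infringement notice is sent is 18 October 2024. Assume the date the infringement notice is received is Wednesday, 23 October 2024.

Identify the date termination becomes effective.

30 January 2025

The last day of the cure period: 28 calendar days after 23 October 2024 is 20 November 2024.
The date termination becomes effective: 71 calendar days after 20 November 2024 is 30 January 2025.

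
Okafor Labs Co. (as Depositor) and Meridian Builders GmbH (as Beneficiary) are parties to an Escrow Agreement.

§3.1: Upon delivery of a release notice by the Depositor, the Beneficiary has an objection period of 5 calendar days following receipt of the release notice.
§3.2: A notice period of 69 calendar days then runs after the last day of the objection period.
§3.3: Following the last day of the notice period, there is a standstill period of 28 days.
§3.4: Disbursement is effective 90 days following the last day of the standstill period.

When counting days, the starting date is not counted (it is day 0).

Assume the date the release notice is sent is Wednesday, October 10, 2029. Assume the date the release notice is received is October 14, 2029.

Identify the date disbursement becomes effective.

April 24, 2030

Adding 5 calendar days to October 14, 2029 gives October 19, 2029, which is the last day of the objection period.
The last day of the notice period: 69 calendar days after October 19, 2029 is December 27, 2029.
The last day of the standstill period: 28 calendar days after December 27, 2029 is January 24, 2030.
The date disbursement becomes effective: January 24, 2030 + 90 days = April 24, 2030.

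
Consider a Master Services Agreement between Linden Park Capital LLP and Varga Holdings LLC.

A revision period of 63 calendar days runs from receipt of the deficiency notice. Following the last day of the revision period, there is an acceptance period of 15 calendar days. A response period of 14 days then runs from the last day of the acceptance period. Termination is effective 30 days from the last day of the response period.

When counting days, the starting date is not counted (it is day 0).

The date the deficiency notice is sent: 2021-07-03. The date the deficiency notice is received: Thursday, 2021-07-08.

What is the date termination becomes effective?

The last day of the revision period: 2021-07-08 + 63 days = 2021-09-09.
Adding 15 calendar days to 2021-09-09 gives 2021-09-24, which is the last day of the acceptance period.
The last day of the response period: 14 calendar days after 2021-09-24 is 2021-10-08.
The date termination becomes effective: 2021-10-08 + 30 days = 2021-11-07.

2021-11-07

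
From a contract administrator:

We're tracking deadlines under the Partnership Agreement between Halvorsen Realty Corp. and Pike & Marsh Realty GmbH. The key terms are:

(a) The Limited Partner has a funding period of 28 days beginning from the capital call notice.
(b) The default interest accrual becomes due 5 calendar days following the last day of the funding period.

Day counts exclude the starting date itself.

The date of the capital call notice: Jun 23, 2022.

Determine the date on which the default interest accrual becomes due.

Jul 26, 2022

Adding 28 calendar days to Jun 23, 2022 gives Jul 21, 2022, which is the last day of the funding period.
The date on which the default interest accrual becomes due: Jul 21, 2022 + 5 days = Jul 26, 2022.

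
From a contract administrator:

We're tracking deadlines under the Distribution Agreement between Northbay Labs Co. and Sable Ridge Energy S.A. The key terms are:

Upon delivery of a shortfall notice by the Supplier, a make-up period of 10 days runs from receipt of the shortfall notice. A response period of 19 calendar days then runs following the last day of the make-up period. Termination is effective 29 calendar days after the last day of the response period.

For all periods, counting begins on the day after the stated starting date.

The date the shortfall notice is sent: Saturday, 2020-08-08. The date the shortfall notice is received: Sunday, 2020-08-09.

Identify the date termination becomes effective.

The last day of the make-up period: 10 calendar days after 2020-08-09 is 2020-08-19.
The last day of the response period: 19 calendar days after 2020-08-19 is 2020-09-07.
Adding 29 calendar days to 2020-09-07 gives 2020-10-06, which is the date termination becomes effective.

2020-10-06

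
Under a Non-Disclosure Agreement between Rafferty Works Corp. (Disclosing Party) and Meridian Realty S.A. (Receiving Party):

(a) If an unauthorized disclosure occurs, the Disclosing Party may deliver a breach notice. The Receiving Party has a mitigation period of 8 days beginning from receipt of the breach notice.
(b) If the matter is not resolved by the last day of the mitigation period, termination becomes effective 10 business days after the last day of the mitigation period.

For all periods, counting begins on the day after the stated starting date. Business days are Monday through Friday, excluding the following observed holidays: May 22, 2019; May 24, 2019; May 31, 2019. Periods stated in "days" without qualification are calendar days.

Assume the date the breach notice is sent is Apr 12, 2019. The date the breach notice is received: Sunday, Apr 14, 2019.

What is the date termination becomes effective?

May 6, 2019

Adding 8 calendar days to Apr 14, 2019 gives Apr 22, 2019, which is the last day of the mitigation period.
The date termination becomes effective: counting 10 business days from Monday, Apr 22, 2019 (Apr 23, Apr 24, Apr 25, Apr 26, Apr 29, Apr 30, May 1, May 2, May 3, May 6, skipping weekends) reaches Monday, May 6, 2019.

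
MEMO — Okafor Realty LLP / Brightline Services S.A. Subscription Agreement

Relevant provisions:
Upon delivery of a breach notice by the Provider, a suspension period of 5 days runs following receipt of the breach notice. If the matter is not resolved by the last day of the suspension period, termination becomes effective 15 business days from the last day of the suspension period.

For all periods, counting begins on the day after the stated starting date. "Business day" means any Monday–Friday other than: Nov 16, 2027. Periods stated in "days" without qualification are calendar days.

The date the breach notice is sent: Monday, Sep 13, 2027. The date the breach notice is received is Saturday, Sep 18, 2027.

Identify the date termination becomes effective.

The last day of the suspension period: Sep 18, 2027 + 5 days = Sep 23, 2027.
The date termination becomes effective: counting 15 business days from Thursday, Sep 23, 2027 (Sep 24, Sep 27, Sep 28, Sep 29, …, Oct 12, Oct 13, Oct 14, skipping weekends) reaches Thursday, Oct 14, 2027.

Oct 14, 2027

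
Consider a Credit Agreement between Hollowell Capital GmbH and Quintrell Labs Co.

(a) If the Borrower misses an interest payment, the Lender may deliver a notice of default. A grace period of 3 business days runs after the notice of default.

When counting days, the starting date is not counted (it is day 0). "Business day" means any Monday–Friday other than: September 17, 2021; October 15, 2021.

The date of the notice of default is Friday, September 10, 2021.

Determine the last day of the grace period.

From Friday, September 10, 2021, 3 business days (Sep 13, Sep 14, Sep 15, skipping weekends) brings us to Wednesday, September 15, 2021, which is the last day of the grace period.

September 15, 2021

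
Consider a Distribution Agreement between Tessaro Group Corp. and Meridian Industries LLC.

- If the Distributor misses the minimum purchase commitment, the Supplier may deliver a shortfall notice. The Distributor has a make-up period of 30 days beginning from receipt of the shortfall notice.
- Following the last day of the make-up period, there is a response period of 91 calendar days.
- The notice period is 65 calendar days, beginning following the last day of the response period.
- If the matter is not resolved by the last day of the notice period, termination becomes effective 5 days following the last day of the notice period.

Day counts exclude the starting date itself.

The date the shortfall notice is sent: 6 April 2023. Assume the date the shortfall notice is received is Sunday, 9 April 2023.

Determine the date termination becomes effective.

17 October 2023

The last day of the make-up period: 9 April 2023 + 30 days = 9 May 2023.
The last day of the response period: 91 calendar days after 9 May 2023 is 8 August 2023.
The last day of the notice period: 8 August 2023 + 65 days = 12 October 2023.
Adding 5 calendar days to 12 October 2023 gives 17 October 2023, which is the date termination becomes effective.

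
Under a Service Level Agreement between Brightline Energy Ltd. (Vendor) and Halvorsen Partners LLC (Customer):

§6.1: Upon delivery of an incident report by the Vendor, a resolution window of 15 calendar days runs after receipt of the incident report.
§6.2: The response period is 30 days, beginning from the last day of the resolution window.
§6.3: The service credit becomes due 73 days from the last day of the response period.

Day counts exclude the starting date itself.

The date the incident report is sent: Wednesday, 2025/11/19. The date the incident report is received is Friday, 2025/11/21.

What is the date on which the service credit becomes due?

The last day of the resolution window: 15 calendar days after 2025/11/21 is 2025/12/06.
Adding 30 calendar days to 2025/12/06 gives 2026/01/05, which is the last day of the response period.
The date on which the service credit becomes due: 73 calendar days after 2026/01/05 is 2026/03/19.

2026/03/19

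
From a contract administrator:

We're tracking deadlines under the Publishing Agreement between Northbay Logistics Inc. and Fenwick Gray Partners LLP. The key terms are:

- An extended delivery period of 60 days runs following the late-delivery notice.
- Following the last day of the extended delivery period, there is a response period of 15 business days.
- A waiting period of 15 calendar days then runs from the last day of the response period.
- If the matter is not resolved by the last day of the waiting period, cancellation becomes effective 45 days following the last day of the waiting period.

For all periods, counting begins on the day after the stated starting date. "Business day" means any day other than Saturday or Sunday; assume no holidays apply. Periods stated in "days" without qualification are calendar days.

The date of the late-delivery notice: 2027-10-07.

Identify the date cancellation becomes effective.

2028-02-25

The last day of the extended delivery period: 60 calendar days after 2027-10-07 is 2027-12-06.
The last day of the response period: 15 business days after Monday, 2027-12-06, skipping weekends — Dec 7, Dec 8, Dec 9, Dec 10, …, Dec 23, Dec 24, Dec 27 — lands on Monday, 2027-12-27.
The last day of the waiting period: 2027-12-27 + 15 days = 2028-01-11.
Adding 45 calendar days to 2028-01-11 gives 2028-02-25, which is the date cancellation becomes effective.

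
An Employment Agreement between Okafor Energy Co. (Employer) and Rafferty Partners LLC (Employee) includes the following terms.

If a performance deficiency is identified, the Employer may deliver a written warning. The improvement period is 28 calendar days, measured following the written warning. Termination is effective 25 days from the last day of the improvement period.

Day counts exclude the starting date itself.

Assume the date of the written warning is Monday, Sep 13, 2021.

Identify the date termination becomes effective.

Nov 5, 2021

The last day of the improvement period: 28 calendar days after Sep 13, 2021 is Oct 11, 2021.
Adding 25 calendar days to Oct 11, 2021 gives Nov 5, 2021, which is the date termination becomes effective.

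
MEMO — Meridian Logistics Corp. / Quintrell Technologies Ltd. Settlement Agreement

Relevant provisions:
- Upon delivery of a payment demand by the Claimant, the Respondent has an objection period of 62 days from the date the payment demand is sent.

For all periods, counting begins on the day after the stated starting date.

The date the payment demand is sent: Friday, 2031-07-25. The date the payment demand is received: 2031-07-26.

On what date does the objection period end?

The last day of the objection period: 62 calendar days after 2031-07-25 is 2031-09-25.

2031-09-25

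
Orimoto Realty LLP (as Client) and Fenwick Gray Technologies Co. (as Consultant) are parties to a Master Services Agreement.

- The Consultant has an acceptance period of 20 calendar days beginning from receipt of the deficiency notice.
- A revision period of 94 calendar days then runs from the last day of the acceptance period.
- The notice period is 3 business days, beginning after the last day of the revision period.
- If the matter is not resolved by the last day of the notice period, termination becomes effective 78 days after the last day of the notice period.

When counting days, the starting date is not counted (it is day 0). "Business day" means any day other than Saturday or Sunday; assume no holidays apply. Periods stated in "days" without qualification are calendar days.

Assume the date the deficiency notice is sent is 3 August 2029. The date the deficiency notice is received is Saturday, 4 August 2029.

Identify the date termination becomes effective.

The last day of the acceptance period: 20 calendar days after 4 August 2029 is 24 August 2029.
Adding 94 calendar days to 24 August 2029 gives 26 November 2029, which is the last day of the revision period.
The last day of the notice period: 3 business days after Monday, 26 November 2029, skipping weekends — Nov 27, Nov 28, Nov 29 — lands on Thursday, 29 November 2029.
Adding 78 calendar days to 29 November 2029 gives 15 February 2030, which is the date termination becomes effective.

15 February 2030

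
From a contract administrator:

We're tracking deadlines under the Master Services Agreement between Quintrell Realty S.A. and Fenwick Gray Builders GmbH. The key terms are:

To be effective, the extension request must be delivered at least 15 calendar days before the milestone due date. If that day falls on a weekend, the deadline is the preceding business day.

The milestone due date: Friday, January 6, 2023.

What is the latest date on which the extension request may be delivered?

December 22, 2022

January 6, 2023 minus 15 days is December 22, 2022. That is a Thursday, so no adjustment is needed.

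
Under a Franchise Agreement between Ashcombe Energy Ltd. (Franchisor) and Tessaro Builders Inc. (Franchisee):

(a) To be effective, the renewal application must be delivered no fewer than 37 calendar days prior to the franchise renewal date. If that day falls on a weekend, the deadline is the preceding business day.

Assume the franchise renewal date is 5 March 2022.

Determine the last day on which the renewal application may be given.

5 March 2022 minus 37 days is 27 January 2022. That is a Thursday, so no adjustment is needed.

27 January 2022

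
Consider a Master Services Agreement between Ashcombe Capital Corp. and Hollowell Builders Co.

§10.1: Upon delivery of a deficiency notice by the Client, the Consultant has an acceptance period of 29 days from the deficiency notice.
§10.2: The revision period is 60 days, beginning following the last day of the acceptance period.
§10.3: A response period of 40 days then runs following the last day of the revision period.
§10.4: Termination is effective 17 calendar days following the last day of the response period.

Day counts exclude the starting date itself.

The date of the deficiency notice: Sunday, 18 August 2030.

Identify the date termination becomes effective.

Adding 29 calendar days to 18 August 2030 gives 16 September 2030, which is the last day of the acceptance period.
The last day of the revision period: 16 September 2030 + 60 days = 15 November 2030.
The last day of the response period: 15 November 2030 + 40 days = 25 December 2030.
The date termination becomes effective: 17 calendar days after 25 December 2030 is 11 January 2031.

11 January 2031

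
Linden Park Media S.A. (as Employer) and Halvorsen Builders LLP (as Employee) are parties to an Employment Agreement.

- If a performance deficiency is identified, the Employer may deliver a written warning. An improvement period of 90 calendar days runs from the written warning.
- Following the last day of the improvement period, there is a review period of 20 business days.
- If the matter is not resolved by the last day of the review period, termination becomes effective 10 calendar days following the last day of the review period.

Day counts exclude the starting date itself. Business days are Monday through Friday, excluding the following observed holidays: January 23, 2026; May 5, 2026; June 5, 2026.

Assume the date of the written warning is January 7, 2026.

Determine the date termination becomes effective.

May 16, 2026

Adding 90 calendar days to January 7, 2026 gives April 7, 2026, which is the last day of the improvement period.
The last day of the review period: counting 20 business days from Tuesday, April 7, 2026 (Apr 8, Apr 9, Apr 10, Apr 13, …, May 1, May 4, May 6, skipping weekends and the listed holiday on May 5) reaches Wednesday, May 6, 2026.
Adding 10 calendar days to May 6, 2026 gives May 16, 2026, which is the date termination becomes effective.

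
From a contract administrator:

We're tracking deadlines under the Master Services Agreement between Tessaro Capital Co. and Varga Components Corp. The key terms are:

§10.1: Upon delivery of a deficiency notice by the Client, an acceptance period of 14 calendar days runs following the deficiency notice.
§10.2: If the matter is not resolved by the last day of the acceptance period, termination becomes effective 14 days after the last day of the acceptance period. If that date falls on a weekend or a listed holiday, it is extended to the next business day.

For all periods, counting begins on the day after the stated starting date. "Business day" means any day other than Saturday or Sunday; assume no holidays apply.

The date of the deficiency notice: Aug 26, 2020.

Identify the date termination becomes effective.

Sep 23, 2020

The last day of the acceptance period: 14 calendar days after Aug 26, 2020 is Sep 9, 2020.
The date termination becomes effective: Sep 9, 2020 + 14 days = Sep 23, 2020. Sep 23, 2020 is a Wednesday, so no roll-forward applies.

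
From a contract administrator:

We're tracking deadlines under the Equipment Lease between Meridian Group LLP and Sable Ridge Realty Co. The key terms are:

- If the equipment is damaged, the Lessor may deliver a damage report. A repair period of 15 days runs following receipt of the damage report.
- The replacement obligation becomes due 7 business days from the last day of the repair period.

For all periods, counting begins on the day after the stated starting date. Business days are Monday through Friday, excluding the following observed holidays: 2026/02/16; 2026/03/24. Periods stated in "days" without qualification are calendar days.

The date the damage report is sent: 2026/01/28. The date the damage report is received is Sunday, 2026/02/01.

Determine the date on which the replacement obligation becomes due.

2026/02/25

The last day of the repair period: 15 calendar days after 2026/02/01 is 2026/02/16.
The date on which the replacement obligation becomes due: 7 business days after Monday, 2026/02/16, skipping weekends — Feb 17, Feb 18, Feb 19, Feb 20, Feb 23, Feb 24, Feb 25 — lands on Wednesday, 2026/02/25.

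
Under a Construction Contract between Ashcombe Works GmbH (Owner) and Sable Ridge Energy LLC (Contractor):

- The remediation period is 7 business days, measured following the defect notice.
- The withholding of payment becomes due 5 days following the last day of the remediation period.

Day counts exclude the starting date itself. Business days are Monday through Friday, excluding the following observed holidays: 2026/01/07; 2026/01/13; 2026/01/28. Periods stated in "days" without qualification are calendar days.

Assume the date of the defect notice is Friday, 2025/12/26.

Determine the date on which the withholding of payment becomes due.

2026/01/11

The last day of the remediation period: counting 7 business days from Friday, 2025/12/26 (Dec 29, Dec 30, Dec 31, Jan 1, Jan 2, Jan 5, Jan 6, skipping weekends) reaches Tuesday, 2026/01/06.
Adding 5 calendar days to 2026/01/06 gives 2026/01/11, which is the date on which the withholding of payment becomes due.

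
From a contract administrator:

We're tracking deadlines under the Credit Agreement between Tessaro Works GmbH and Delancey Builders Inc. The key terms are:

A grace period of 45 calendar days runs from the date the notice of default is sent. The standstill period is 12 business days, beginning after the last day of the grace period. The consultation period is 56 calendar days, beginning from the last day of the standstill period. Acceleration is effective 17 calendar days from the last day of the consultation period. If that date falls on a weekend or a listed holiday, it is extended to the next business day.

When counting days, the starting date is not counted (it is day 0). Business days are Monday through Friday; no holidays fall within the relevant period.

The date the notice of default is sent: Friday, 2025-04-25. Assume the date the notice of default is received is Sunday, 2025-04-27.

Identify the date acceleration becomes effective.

2025-09-08

The last day of the grace period: 2025-04-25 + 45 days = 2025-06-09.
From Monday, 2025-06-09, 12 business days (Jun 10, Jun 11, Jun 12, Jun 13, …, Jun 23, Jun 24, Jun 25, skipping weekends) brings us to Wednesday, 2025-06-25, which is the last day of the standstill period.
The last day of the consultation period: 56 calendar days after 2025-06-25 is 2025-08-20.
The date acceleration becomes effective: 2025-08-20 + 17 days = 2025-09-06. That falls on a Saturday, so it rolls to the next business day, Monday, 2025-09-08.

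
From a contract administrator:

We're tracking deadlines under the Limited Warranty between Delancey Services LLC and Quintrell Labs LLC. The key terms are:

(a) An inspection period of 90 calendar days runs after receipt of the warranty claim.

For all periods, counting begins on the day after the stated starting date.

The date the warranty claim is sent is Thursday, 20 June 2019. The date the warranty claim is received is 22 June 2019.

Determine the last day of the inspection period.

Adding 90 calendar days to 22 June 2019 gives 20 September 2019, which is the last day of the inspection period.

20 September 2019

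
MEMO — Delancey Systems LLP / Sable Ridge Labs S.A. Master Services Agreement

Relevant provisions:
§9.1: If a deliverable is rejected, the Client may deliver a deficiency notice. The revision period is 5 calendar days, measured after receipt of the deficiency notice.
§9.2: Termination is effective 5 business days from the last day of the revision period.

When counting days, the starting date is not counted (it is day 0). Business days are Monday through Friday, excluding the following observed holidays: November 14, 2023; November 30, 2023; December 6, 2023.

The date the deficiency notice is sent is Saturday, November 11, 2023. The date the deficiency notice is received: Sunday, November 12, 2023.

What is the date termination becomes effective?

The last day of the revision period: November 12, 2023 + 5 days = November 17, 2023.
The date termination becomes effective: counting 5 business days from Friday, November 17, 2023 (Nov 20, Nov 21, Nov 22, Nov 23, Nov 24, skipping weekends) reaches Friday, November 24, 2023.

November 24, 2023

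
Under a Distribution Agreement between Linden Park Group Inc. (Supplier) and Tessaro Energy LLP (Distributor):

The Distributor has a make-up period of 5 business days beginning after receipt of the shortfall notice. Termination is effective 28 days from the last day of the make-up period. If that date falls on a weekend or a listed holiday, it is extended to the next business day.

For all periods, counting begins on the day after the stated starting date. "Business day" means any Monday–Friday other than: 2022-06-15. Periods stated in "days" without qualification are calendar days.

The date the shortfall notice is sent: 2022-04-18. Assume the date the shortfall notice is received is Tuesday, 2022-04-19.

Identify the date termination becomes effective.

The last day of the make-up period: counting 5 business days from Tuesday, 2022-04-19 (Apr 20, Apr 21, Apr 22, Apr 25, Apr 26, skipping weekends) reaches Tuesday, 2022-04-26.
The date termination becomes effective: 2022-04-26 + 28 days = 2022-05-24. 2022-05-24 is a Tuesday and is not a listed holiday, so no roll-forward applies.

2022-05-24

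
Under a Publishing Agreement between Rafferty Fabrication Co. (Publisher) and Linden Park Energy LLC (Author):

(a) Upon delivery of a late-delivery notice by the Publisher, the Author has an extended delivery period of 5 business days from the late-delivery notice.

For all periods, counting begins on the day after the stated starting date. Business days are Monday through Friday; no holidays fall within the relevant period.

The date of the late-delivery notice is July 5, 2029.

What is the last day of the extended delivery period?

July 12, 2029

From Thursday, July 5, 2029, 5 business days (Jul 6, Jul 9, Jul 10, Jul 11, Jul 12, skipping weekends) brings us to Thursday, July 12, 2029, which is the last day of the extended delivery period.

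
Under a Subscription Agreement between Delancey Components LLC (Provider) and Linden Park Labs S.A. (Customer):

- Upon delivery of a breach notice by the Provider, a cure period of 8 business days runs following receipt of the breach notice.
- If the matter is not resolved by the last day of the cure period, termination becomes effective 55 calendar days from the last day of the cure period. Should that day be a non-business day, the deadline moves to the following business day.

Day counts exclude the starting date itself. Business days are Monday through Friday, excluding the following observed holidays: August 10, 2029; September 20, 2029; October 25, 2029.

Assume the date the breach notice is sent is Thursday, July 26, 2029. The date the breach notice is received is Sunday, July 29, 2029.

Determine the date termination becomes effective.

October 2, 2029

The last day of the cure period: counting 8 business days from Sunday, July 29, 2029 (Jul 30, Jul 31, Aug 1, Aug 2, Aug 3, Aug 6, Aug 7, Aug 8, skipping weekends) reaches Wednesday, August 8, 2029.
Adding 55 calendar days to August 8, 2029 gives October 2, 2029, which is the date termination becomes effective. October 2, 2029 is a Tuesday and is not a listed holiday, so no roll-forward applies.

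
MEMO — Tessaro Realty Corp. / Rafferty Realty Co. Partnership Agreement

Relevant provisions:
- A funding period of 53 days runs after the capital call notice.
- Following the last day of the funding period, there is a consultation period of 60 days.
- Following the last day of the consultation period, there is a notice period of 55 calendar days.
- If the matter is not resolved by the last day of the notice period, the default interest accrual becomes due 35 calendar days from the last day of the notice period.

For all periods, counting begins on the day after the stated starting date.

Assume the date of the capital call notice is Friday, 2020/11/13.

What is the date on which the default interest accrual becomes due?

2021/06/04

The last day of the funding period: 53 calendar days after 2020/11/13 is 2021/01/05.
Adding 60 calendar days to 2021/01/05 gives 2021/03/06, which is the last day of the consultation period.
The last day of the notice period: 2021/03/06 + 55 days = 2021/04/30.
Adding 35 calendar days to 2021/04/30 gives 2021/06/04, which is the date on which the default interest accrual becomes due.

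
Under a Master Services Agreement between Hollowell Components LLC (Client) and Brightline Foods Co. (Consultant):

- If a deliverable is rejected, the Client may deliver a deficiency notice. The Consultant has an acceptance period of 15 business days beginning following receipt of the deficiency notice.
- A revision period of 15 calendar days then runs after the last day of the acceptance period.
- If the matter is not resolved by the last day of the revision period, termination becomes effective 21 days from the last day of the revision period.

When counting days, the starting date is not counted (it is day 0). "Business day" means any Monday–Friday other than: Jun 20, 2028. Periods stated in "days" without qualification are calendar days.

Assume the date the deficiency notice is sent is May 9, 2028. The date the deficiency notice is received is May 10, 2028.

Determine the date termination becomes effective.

From Wednesday, May 10, 2028, 15 business days (May 11, May 12, May 15, May 16, …, May 29, May 30, May 31, skipping weekends) brings us to Wednesday, May 31, 2028, which is the last day of the acceptance period.
Adding 15 calendar days to May 31, 2028 gives Jun 15, 2028, which is the last day of the revision period.
Adding 21 calendar days to Jun 15, 2028 gives Jul 6, 2028, which is the date termination becomes effective.

Jul 6, 2028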